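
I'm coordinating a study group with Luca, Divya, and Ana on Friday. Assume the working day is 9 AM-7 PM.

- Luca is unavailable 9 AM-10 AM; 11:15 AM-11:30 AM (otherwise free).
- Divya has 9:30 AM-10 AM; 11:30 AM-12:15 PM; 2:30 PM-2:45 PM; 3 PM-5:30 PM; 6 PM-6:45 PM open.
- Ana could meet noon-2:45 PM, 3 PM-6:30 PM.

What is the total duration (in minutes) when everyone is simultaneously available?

210

Luca free: 10:00-11:15, 11:30-19:00 (invert busy blocks within the working day).
Divya free: 09:30-10:00, 11:30-12:15, 14:30-14:45, 15:00-17:30, 18:00-18:45.
Ana free: 12:00-14:45, 15:00-18:30.
Luca ∩ Divya: 11:30-12:15, 14:30-14:45, 15:00-17:30, 18:00-18:45.
Luca ∩ Divya ∩ Ana: 12:00-12:15, 14:30-14:45, 15:00-17:30, 18:00-18:30.
Those are the intersection windows.
Summing the common windows: 15 + 15 + 150 + 30 = 210 minutes.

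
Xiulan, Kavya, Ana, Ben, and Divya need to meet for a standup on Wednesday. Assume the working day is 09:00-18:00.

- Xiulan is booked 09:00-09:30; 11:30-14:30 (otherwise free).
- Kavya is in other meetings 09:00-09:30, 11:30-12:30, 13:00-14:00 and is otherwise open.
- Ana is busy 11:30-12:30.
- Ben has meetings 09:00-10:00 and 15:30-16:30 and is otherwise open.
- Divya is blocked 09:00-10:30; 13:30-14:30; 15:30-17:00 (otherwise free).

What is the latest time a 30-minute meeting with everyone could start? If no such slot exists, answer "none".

17:30

Xiulan free: 09:30-11:30, 14:30-18:00 (invert busy blocks within the working day).
Kavya free: 09:30-11:30, 12:30-13:00, 14:00-18:00 (invert busy blocks within the working day).
Ana free: 09:00-11:30, 12:30-18:00 (invert busy blocks within the working day).
Ben free: 10:00-15:30, 16:30-18:00 (invert busy blocks within the working day).
Divya free: 10:30-13:30, 14:30-15:30, 17:00-18:00 (invert busy blocks within the working day).
Xiulan ∩ Kavya: 09:30-11:30, 14:30-18:00.
Xiulan ∩ Kavya ∩ Ana: 09:30-11:30, 14:30-18:00.
Xiulan ∩ Kavya ∩ Ana ∩ Ben: 10:00-11:30, 14:30-15:30, 16:30-18:00.
Xiulan ∩ Kavya ∩ Ana ∩ Ben ∩ Divya: 10:30-11:30, 14:30-15:30, 17:00-18:00.
The last common window of at least 30 minutes is 17:00-18:00; a 30-minute meeting can start as late as 17:30 and still end by 18:00.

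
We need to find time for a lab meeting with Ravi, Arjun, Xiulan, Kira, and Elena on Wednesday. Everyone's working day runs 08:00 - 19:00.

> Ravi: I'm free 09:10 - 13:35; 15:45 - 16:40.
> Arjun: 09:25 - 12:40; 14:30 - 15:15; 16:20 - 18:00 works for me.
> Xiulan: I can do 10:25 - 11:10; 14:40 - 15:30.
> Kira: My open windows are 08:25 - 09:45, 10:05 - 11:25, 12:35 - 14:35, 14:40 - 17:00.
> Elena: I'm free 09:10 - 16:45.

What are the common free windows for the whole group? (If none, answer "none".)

10:25-11:10

Ravi ∩ Arjun: 09:25-12:40, 16:20-16:40.
Ravi ∩ Arjun ∩ Xiulan: 10:25-11:10.
Ravi ∩ Arjun ∩ Xiulan ∩ Kira: 10:25-11:10.
Ravi ∩ Arjun ∩ Xiulan ∩ Kira ∩ Elena: 10:25-11:10.
Those are the intersection windows.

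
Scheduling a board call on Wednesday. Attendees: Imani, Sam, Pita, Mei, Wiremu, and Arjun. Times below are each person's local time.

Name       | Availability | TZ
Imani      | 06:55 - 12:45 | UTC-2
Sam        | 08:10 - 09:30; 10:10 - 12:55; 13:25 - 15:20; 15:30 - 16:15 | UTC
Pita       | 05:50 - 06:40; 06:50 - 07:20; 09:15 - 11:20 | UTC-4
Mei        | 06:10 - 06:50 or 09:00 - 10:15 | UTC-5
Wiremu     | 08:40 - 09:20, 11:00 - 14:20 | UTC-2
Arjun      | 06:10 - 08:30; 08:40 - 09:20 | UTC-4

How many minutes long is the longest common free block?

10

Imani in UTC: 08:55-14:45 (add 2h to convert from UTC-2).
Sam in UTC: 08:10-09:30, 10:10-12:55, 13:25-15:20, 15:30-16:15.
Pita in UTC: 09:50-10:40, 10:50-11:20, 13:15-15:20 (add 4h to convert from UTC-4).
Mei in UTC: 11:10-11:50, 14:00-15:15 (add 5h to convert from UTC-5).
Wiremu in UTC: 10:40-11:20, 13:00-16:20 (add 2h to convert from UTC-2).
Arjun in UTC: 10:10-12:30, 12:40-13:20 (add 4h to convert from UTC-4).
Imani ∩ Sam: 08:55-09:30, 10:10-12:55, 13:25-14:45.
Imani ∩ Sam ∩ Pita: 10:10-10:40, 10:50-11:20, 13:25-14:45.
Imani ∩ Sam ∩ Pita ∩ Mei: 11:10-11:20, 14:00-14:45.
Imani ∩ Sam ∩ Pita ∩ Mei ∩ Wiremu: 11:10-11:20, 14:00-14:45.
Imani ∩ Sam ∩ Pita ∩ Mei ∩ Wiremu ∩ Arjun: 11:10-11:20.
Those are the intersection windows.
The longest is 11:10-11:20 at 10 minutes.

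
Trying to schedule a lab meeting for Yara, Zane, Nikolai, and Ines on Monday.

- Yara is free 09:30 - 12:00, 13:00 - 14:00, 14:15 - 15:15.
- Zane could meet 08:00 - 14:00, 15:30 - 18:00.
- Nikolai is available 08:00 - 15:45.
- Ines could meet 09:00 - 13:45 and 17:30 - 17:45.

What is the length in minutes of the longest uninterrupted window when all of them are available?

150

Yara ∩ Zane: 09:30-12:00, 13:00-14:00.
Yara ∩ Zane ∩ Nikolai: 09:30-12:00, 13:00-14:00.
Yara ∩ Zane ∩ Nikolai ∩ Ines: 09:30-12:00, 13:00-13:45.
The longest is 09:30-12:00 at 150 minutes.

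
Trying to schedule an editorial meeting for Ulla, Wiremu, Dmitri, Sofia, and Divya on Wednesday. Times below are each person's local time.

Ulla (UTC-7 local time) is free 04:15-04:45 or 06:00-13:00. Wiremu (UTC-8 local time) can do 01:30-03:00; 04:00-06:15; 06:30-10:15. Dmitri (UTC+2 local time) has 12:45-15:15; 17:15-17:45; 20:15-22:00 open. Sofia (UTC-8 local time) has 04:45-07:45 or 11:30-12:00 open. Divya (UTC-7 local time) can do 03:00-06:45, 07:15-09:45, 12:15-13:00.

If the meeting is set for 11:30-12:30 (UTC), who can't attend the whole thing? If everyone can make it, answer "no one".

Ulla in UTC: 11:15-11:45, 13:00-20:00 (add 7h to convert from UTC-7).
Wiremu in UTC: 09:30-11:00, 12:00-14:15, 14:30-18:15 (add 8h to convert from UTC-8).
Dmitri in UTC: 10:45-13:15, 15:15-15:45, 18:15-20:00 (subtract 2h to convert from UTC+2).
Sofia in UTC: 12:45-15:45, 19:30-20:00 (add 8h to convert from UTC-8).
Divya in UTC: 10:00-13:45, 14:15-16:45, 19:15-20:00 (add 7h to convert from UTC-7).
Ulla: not fully free for 11:30-12:30. Wiremu: not fully free for 11:30-12:30. Dmitri: free for 11:30-12:30. Sofia: not fully free for 11:30-12:30. Divya: free for 11:30-12:30.

Sofia, Ulla, Wiremu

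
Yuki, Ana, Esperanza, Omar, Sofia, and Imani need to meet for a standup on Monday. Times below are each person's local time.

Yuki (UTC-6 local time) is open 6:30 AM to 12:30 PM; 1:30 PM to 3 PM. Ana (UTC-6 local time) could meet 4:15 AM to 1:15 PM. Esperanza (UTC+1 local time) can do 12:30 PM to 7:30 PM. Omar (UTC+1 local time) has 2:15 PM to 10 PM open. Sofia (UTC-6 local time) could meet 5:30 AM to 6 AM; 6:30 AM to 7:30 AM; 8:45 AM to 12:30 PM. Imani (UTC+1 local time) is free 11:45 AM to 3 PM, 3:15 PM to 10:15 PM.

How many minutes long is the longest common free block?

225

Yuki in UTC: 12:30-18:30, 19:30-21:00 (add 6h to convert from UTC-6).
Ana in UTC: 10:15-19:15 (add 6h to convert from UTC-6).
Esperanza in UTC: 11:30-18:30 (subtract 1h to convert from UTC+1).
Omar in UTC: 13:15-21:00 (subtract 1h to convert from UTC+1).
Sofia in UTC: 11:30-12:00, 12:30-13:30, 14:45-18:30 (add 6h to convert from UTC-6).
Imani in UTC: 10:45-14:00, 14:15-21:15 (subtract 1h to convert from UTC+1).
Yuki ∩ Ana: 12:30-18:30.
Yuki ∩ Ana ∩ Esperanza: 12:30-18:30.
Yuki ∩ Ana ∩ Esperanza ∩ Omar: 13:15-18:30.
Yuki ∩ Ana ∩ Esperanza ∩ Omar ∩ Sofia: 13:15-13:30, 14:45-18:30.
Yuki ∩ Ana ∩ Esperanza ∩ Omar ∩ Sofia ∩ Imani: 13:15-13:30, 14:45-18:30.
The longest is 14:45-18:30 at 225 minutes.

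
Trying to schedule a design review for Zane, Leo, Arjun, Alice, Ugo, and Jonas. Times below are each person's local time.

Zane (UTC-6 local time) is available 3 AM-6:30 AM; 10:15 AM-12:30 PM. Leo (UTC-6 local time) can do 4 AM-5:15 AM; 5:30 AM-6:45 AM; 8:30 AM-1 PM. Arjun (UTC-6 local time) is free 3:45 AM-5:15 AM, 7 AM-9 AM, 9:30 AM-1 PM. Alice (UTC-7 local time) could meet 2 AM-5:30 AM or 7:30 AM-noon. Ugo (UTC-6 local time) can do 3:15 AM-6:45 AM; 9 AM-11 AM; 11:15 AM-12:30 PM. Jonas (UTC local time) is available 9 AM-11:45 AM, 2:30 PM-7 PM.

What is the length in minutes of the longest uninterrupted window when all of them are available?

75

Zane in UTC: 09:00-12:30, 16:15-18:30 (add 6h to convert from UTC-6).
Leo in UTC: 10:00-11:15, 11:30-12:45, 14:30-19:00 (add 6h to convert from UTC-6).
Arjun in UTC: 09:45-11:15, 13:00-15:00, 15:30-19:00 (add 6h to convert from UTC-6).
Alice in UTC: 09:00-12:30, 14:30-19:00 (add 7h to convert from UTC-7).
Ugo in UTC: 09:15-12:45, 15:00-17:00, 17:15-18:30 (add 6h to convert from UTC-6).
Jonas in UTC: 09:00-11:45, 14:30-19:00.
Zane ∩ Leo: 10:00-11:15, 11:30-12:30, 16:15-18:30.
Zane ∩ Leo ∩ Arjun: 10:00-11:15, 16:15-18:30.
Zane ∩ Leo ∩ Arjun ∩ Alice: 10:00-11:15, 16:15-18:30.
Zane ∩ Leo ∩ Arjun ∩ Alice ∩ Ugo: 10:00-11:15, 16:15-17:00, 17:15-18:30.
Zane ∩ Leo ∩ Arjun ∩ Alice ∩ Ugo ∩ Jonas: 10:00-11:15, 16:15-17:00, 17:15-18:30.
So the common availability across everyone is 10:00-11:15, 16:15-17:00, 17:15-18:30.
The longest is 10:00-11:15 at 75 minutes.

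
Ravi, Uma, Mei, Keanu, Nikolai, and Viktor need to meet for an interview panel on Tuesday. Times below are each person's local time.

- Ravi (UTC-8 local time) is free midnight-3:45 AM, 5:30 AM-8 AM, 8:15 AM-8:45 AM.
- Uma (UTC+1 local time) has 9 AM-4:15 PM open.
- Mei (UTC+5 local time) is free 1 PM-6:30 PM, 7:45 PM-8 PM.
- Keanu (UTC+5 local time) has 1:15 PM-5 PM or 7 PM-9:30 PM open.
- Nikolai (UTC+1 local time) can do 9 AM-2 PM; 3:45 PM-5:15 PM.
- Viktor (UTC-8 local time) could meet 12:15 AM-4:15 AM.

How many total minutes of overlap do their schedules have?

Ravi in UTC: 08:00-11:45, 13:30-16:00, 16:15-16:45 (add 8h to convert from UTC-8).
Uma in UTC: 08:00-15:15 (subtract 1h to convert from UTC+1).
Mei in UTC: 08:00-13:30, 14:45-15:00 (subtract 5h to convert from UTC+5).
Keanu in UTC: 08:15-12:00, 14:00-16:30 (subtract 5h to convert from UTC+5).
Nikolai in UTC: 08:00-13:00, 14:45-16:15 (subtract 1h to convert from UTC+1).
Viktor in UTC: 08:15-12:15 (add 8h to convert from UTC-8).
Ravi ∩ Uma: 08:00-11:45, 13:30-15:15.
Ravi ∩ Uma ∩ Mei: 08:00-11:45, 14:45-15:00.
Ravi ∩ Uma ∩ Mei ∩ Keanu: 08:15-11:45, 14:45-15:00.
Ravi ∩ Uma ∩ Mei ∩ Keanu ∩ Nikolai: 08:15-11:45, 14:45-15:00.
Ravi ∩ Uma ∩ Mei ∩ Keanu ∩ Nikolai ∩ Viktor: 08:15-11:45.
That's a single block of 210 minutes.

210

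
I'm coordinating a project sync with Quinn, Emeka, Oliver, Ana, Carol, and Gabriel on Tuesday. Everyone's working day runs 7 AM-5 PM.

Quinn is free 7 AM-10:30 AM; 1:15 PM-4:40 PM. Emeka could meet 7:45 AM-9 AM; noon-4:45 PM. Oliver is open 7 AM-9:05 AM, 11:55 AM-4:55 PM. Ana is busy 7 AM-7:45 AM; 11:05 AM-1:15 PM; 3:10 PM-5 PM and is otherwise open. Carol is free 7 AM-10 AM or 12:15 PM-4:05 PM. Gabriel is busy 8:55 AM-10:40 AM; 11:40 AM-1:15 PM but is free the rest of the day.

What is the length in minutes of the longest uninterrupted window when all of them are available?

Quinn free: 07:00-10:30, 13:15-16:40.
Emeka free: 07:45-09:00, 12:00-16:45.
Oliver free: 07:00-09:05, 11:55-16:55.
Ana free: 07:45-11:05, 13:15-15:10 (invert busy blocks within the working day).
Carol free: 07:00-10:00, 12:15-16:05.
Gabriel free: 07:00-08:55, 10:40-11:40, 13:15-17:00 (invert busy blocks within the working day).
Quinn ∩ Emeka: 07:45-09:00, 13:15-16:40.
Quinn ∩ Emeka ∩ Oliver: 07:45-09:00, 13:15-16:40.
Quinn ∩ Emeka ∩ Oliver ∩ Ana: 07:45-09:00, 13:15-15:10.
Quinn ∩ Emeka ∩ Oliver ∩ Ana ∩ Carol: 07:45-09:00, 13:15-15:10.
Quinn ∩ Emeka ∩ Oliver ∩ Ana ∩ Carol ∩ Gabriel: 07:45-08:55, 13:15-15:10.
The longest is 13:15-15:10 at 115 minutes.

115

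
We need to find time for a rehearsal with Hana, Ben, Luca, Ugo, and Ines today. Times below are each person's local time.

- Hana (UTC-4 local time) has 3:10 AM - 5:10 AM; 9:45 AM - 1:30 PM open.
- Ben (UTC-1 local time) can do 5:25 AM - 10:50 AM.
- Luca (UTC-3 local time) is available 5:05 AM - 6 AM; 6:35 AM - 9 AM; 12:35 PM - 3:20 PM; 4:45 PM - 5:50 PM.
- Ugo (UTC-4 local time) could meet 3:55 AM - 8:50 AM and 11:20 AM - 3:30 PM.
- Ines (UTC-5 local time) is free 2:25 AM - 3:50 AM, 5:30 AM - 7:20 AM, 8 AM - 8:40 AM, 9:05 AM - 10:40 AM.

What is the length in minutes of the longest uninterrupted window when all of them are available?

Hana in UTC: 07:10-09:10, 13:45-17:30 (add 4h to convert from UTC-4).
Ben in UTC: 06:25-11:50 (add 1h to convert from UTC-1).
Luca in UTC: 08:05-09:00, 09:35-12:00, 15:35-18:20, 19:45-20:50 (add 3h to convert from UTC-3).
Ugo in UTC: 07:55-12:50, 15:20-19:30 (add 4h to convert from UTC-4).
Ines in UTC: 07:25-08:50, 10:30-12:20, 13:00-13:40, 14:05-15:40 (add 5h to convert from UTC-5).
Hana ∩ Ben: 07:10-09:10.
Hana ∩ Ben ∩ Luca: 08:05-09:00.
Hana ∩ Ben ∩ Luca ∩ Ugo: 08:05-09:00.
Hana ∩ Ben ∩ Luca ∩ Ugo ∩ Ines: 08:05-08:50.
The longest is 08:05-08:50 at 45 minutes.

45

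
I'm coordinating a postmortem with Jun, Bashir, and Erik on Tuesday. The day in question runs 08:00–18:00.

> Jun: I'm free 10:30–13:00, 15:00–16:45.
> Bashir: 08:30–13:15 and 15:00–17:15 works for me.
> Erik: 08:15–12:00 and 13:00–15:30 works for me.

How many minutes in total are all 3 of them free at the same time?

Jun ∩ Bashir: 10:30-13:00, 15:00-16:45.
Jun ∩ Bashir ∩ Erik: 10:30-12:00, 15:00-15:30.
Those are the intersection windows.
Summing the common windows: 90 + 30 = 120 minutes.

120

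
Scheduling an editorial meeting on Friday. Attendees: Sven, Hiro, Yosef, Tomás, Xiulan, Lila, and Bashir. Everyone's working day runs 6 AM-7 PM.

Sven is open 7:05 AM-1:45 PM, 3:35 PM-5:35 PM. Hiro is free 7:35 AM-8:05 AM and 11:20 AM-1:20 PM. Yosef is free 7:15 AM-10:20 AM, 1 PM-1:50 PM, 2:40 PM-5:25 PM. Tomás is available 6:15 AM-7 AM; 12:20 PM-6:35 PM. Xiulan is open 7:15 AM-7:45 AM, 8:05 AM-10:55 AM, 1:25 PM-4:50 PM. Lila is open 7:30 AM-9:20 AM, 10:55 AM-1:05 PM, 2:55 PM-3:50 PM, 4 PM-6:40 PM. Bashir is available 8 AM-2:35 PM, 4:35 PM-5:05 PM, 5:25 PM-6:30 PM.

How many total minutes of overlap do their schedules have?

Sven ∩ Hiro: 07:35-08:05, 11:20-13:20.
Sven ∩ Hiro ∩ Yosef: 07:35-08:05, 13:00-13:20.
Sven ∩ Hiro ∩ Yosef ∩ Tomás: 13:00-13:20.
Sven ∩ Hiro ∩ Yosef ∩ Tomás ∩ Xiulan: ∅.
Sven ∩ Hiro ∩ Yosef ∩ Tomás ∩ Xiulan ∩ Lila: ∅.
Sven ∩ Hiro ∩ Yosef ∩ Tomás ∩ Xiulan ∩ Lila ∩ Bashir: ∅.
There is no time when everyone is free.
There is no common window, so the total is 0 minutes.

0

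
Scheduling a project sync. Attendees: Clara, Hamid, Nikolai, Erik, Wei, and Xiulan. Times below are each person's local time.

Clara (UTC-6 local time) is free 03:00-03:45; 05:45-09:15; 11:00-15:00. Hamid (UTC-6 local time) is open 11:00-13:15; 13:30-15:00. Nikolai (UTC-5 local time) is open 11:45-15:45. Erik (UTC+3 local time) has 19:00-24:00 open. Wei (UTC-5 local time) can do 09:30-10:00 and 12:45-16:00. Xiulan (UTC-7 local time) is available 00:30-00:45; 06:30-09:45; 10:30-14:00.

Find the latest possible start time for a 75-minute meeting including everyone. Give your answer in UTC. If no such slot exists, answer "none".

19:30

Clara in UTC: 09:00-09:45, 11:45-15:15, 17:00-21:00 (add 6h to convert from UTC-6).
Hamid in UTC: 17:00-19:15, 19:30-21:00 (add 6h to convert from UTC-6).
Nikolai in UTC: 16:45-20:45 (add 5h to convert from UTC-5).
Erik in UTC: 16:00-21:00 (subtract 3h to convert from UTC+3).
Wei in UTC: 14:30-15:00, 17:45-21:00 (add 5h to convert from UTC-5).
Xiulan in UTC: 07:30-07:45, 13:30-16:45, 17:30-21:00 (add 7h to convert from UTC-7).
Clara ∩ Hamid: 17:00-19:15, 19:30-21:00.
Clara ∩ Hamid ∩ Nikolai: 17:00-19:15, 19:30-20:45.
Clara ∩ Hamid ∩ Nikolai ∩ Erik: 17:00-19:15, 19:30-20:45.
Clara ∩ Hamid ∩ Nikolai ∩ Erik ∩ Wei: 17:45-19:15, 19:30-20:45.
Clara ∩ Hamid ∩ Nikolai ∩ Erik ∩ Wei ∩ Xiulan: 17:45-19:15, 19:30-20:45.
The last common window of at least 75 minutes is 19:30-20:45; a 75-minute meeting can start as late as 19:30 and still end by 20:45.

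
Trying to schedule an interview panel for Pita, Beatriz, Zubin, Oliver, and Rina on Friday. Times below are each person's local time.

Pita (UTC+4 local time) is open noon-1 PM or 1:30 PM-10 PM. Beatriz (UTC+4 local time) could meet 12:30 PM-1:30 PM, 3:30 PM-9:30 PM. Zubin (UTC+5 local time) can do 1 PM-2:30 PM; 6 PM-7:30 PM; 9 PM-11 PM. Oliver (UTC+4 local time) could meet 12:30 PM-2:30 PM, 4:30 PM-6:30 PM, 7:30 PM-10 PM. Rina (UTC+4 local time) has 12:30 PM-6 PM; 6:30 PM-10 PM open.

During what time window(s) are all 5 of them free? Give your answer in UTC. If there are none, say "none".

08:30-09:00, 13:00-14:00, 16:00-17:30

Pita in UTC: 08:00-09:00, 09:30-18:00 (subtract 4h to convert from UTC+4).
Beatriz in UTC: 08:30-09:30, 11:30-17:30 (subtract 4h to convert from UTC+4).
Zubin in UTC: 08:00-09:30, 13:00-14:30, 16:00-18:00 (subtract 5h to convert from UTC+5).
Oliver in UTC: 08:30-10:30, 12:30-14:30, 15:30-18:00 (subtract 4h to convert from UTC+4).
Rina in UTC: 08:30-14:00, 14:30-18:00 (subtract 4h to convert from UTC+4).
Pita ∩ Beatriz: 08:30-09:00, 11:30-17:30.
Pita ∩ Beatriz ∩ Zubin: 08:30-09:00, 13:00-14:30, 16:00-17:30.
Pita ∩ Beatriz ∩ Zubin ∩ Oliver: 08:30-09:00, 13:00-14:30, 16:00-17:30.
Pita ∩ Beatriz ∩ Zubin ∩ Oliver ∩ Rina: 08:30-09:00, 13:00-14:00, 16:00-17:30.
So the common availability across everyone is 08:30-09:00, 13:00-14:00, 16:00-17:30.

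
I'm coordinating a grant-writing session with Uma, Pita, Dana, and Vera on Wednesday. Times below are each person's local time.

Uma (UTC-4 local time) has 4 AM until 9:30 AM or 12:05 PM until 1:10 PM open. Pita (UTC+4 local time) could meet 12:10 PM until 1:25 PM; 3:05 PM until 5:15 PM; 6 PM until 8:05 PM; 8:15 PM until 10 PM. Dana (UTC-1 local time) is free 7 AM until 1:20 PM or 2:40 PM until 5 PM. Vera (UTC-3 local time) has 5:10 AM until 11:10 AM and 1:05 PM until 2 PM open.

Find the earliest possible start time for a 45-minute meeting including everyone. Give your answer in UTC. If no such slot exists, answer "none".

Uma in UTC: 08:00-13:30, 16:05-17:10 (add 4h to convert from UTC-4).
Pita in UTC: 08:10-09:25, 11:05-13:15, 14:00-16:05, 16:15-18:00 (subtract 4h to convert from UTC+4).
Dana in UTC: 08:00-14:20, 15:40-18:00 (add 1h to convert from UTC-1).
Vera in UTC: 08:10-14:10, 16:05-17:00 (add 3h to convert from UTC-3).
Uma ∩ Pita: 08:10-09:25, 11:05-13:15, 16:15-17:10.
Uma ∩ Pita ∩ Dana: 08:10-09:25, 11:05-13:15, 16:15-17:10.
Uma ∩ Pita ∩ Dana ∩ Vera: 08:10-09:25, 11:05-13:15, 16:15-17:00.
Those are the intersection windows.
The first common window of at least 45 minutes is 08:10-09:25, so the earliest start is 08:10.

08:10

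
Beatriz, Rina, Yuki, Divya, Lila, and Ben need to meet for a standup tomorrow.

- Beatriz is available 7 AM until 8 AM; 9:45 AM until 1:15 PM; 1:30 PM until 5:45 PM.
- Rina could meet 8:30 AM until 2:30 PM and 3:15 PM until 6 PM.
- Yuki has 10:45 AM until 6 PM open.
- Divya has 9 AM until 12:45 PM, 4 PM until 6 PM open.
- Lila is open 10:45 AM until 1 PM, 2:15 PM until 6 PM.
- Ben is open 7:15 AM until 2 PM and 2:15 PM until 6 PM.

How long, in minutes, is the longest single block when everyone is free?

Beatriz ∩ Rina: 09:45-13:15, 13:30-14:30, 15:15-17:45.
Beatriz ∩ Rina ∩ Yuki: 10:45-13:15, 13:30-14:30, 15:15-17:45.
Beatriz ∩ Rina ∩ Yuki ∩ Divya: 10:45-12:45, 16:00-17:45.
Beatriz ∩ Rina ∩ Yuki ∩ Divya ∩ Lila: 10:45-12:45, 16:00-17:45.
Beatriz ∩ Rina ∩ Yuki ∩ Divya ∩ Lila ∩ Ben: 10:45-12:45, 16:00-17:45.
So the common availability across everyone is 10:45-12:45, 16:00-17:45.
The longest is 10:45-12:45 at 120 minutes.

120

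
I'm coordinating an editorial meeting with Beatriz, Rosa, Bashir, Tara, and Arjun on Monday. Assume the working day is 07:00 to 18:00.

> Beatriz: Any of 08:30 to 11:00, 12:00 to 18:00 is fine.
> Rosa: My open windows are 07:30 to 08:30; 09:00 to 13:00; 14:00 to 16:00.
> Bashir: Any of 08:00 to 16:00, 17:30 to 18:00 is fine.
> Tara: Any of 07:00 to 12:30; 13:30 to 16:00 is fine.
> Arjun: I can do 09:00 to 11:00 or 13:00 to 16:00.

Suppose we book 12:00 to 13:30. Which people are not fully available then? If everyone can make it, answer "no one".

Arjun, Rosa, Tara

Beatriz: free for 12:00-13:30. Rosa: not fully free for 12:00-13:30. Bashir: free for 12:00-13:30. Tara: not fully free for 12:00-13:30. Arjun: not fully free for 12:00-13:30.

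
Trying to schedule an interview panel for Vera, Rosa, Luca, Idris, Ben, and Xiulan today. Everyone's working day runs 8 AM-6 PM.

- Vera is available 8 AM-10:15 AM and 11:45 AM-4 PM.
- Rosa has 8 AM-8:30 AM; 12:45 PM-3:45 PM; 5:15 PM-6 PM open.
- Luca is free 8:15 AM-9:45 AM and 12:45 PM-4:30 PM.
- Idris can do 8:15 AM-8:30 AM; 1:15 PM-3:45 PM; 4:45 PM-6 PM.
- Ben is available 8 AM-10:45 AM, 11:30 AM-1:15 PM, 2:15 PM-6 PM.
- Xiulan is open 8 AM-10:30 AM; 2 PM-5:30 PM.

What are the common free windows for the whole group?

08:15-08:30, 14:15-15:45

Vera ∩ Rosa: 08:00-08:30, 12:45-15:45.
Vera ∩ Rosa ∩ Luca: 08:15-08:30, 12:45-15:45.
Vera ∩ Rosa ∩ Luca ∩ Idris: 08:15-08:30, 13:15-15:45.
Vera ∩ Rosa ∩ Luca ∩ Idris ∩ Ben: 08:15-08:30, 14:15-15:45.
Vera ∩ Rosa ∩ Luca ∩ Idris ∩ Ben ∩ Xiulan: 08:15-08:30, 14:15-15:45.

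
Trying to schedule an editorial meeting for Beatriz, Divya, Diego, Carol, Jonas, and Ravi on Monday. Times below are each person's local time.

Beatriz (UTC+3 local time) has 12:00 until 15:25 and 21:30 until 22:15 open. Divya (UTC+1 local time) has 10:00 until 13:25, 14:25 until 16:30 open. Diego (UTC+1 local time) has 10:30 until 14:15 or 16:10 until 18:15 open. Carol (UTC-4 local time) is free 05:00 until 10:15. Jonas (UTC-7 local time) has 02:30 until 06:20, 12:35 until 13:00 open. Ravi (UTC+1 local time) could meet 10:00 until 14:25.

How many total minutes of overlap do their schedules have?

Beatriz in UTC: 09:00-12:25, 18:30-19:15 (subtract 3h to convert from UTC+3).
Divya in UTC: 09:00-12:25, 13:25-15:30 (subtract 1h to convert from UTC+1).
Diego in UTC: 09:30-13:15, 15:10-17:15 (subtract 1h to convert from UTC+1).
Carol in UTC: 09:00-14:15 (add 4h to convert from UTC-4).
Jonas in UTC: 09:30-13:20, 19:35-20:00 (add 7h to convert from UTC-7).
Ravi in UTC: 09:00-13:25 (subtract 1h to convert from UTC+1).
Beatriz ∩ Divya: 09:00-12:25.
Beatriz ∩ Divya ∩ Diego: 09:30-12:25.
Beatriz ∩ Divya ∩ Diego ∩ Carol: 09:30-12:25.
Beatriz ∩ Divya ∩ Diego ∩ Carol ∩ Jonas: 09:30-12:25.
Beatriz ∩ Divya ∩ Diego ∩ Carol ∩ Jonas ∩ Ravi: 09:30-12:25.
So the common availability across everyone is 09:30-12:25.
That's a single block of 175 minutes.

175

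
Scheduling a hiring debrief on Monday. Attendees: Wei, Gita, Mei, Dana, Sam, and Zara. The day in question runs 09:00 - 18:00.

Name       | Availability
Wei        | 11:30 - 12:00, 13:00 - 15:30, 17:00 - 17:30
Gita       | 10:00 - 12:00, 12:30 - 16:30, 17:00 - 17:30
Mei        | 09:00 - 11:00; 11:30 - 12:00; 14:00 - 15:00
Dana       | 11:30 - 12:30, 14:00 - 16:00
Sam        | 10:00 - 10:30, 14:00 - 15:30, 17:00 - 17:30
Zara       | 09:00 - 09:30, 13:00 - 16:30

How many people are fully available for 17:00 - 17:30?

3

Wei, Gita, and Sam can make the full 17:00-17:30 slot — that's 3.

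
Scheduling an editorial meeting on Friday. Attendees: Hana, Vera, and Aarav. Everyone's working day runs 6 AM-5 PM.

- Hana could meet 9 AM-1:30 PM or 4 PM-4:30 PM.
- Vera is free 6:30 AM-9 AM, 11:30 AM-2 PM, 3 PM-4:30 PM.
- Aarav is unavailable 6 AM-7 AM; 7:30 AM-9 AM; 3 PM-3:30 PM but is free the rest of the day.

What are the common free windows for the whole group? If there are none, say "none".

11:30-13:30, 16:00-16:30

Hana free: 09:00-13:30, 16:00-16:30.
Vera free: 06:30-09:00, 11:30-14:00, 15:00-16:30.
Aarav free: 07:00-07:30, 09:00-15:00, 15:30-17:00 (invert busy blocks within the working day).
Hana ∩ Vera: 11:30-13:30, 16:00-16:30.
Hana ∩ Vera ∩ Aarav: 11:30-13:30, 16:00-16:30.
Those are the intersection windows.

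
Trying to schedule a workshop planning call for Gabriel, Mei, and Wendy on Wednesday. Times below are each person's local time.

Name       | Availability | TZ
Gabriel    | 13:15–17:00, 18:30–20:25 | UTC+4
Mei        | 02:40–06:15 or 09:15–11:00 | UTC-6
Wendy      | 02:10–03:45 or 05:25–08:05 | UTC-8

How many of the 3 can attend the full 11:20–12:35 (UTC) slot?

Gabriel in UTC: 09:15-13:00, 14:30-16:25 (subtract 4h to convert from UTC+4).
Mei in UTC: 08:40-12:15, 15:15-17:00 (add 6h to convert from UTC-6).
Wendy in UTC: 10:10-11:45, 13:25-16:05 (add 8h to convert from UTC-8).
Gabriel can make the full 11:20-12:35 slot — that's 1.

1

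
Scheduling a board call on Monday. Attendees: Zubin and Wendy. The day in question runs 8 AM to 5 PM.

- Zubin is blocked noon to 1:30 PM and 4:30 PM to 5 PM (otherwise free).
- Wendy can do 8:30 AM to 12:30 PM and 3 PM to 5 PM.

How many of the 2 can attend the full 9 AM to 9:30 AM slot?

2

Zubin free: 08:00-12:00, 13:30-16:30 (invert busy blocks within the working day).
Wendy free: 08:30-12:30, 15:00-17:00.
Zubin and Wendy can make the full 09:00-09:30 slot — that's 2.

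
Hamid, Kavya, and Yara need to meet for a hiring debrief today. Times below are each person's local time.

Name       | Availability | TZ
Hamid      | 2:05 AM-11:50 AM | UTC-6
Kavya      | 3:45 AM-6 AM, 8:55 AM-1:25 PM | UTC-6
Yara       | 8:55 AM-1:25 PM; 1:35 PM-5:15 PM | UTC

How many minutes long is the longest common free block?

Hamid in UTC: 08:05-17:50 (add 6h to convert from UTC-6).
Kavya in UTC: 09:45-12:00, 14:55-19:25 (add 6h to convert from UTC-6).
Yara in UTC: 08:55-13:25, 13:35-17:15.
Hamid ∩ Kavya: 09:45-12:00, 14:55-17:50.
Hamid ∩ Kavya ∩ Yara: 09:45-12:00, 14:55-17:15.
So the common availability across everyone is 09:45-12:00, 14:55-17:15.
The longest is 14:55-17:15 at 140 minutes.

140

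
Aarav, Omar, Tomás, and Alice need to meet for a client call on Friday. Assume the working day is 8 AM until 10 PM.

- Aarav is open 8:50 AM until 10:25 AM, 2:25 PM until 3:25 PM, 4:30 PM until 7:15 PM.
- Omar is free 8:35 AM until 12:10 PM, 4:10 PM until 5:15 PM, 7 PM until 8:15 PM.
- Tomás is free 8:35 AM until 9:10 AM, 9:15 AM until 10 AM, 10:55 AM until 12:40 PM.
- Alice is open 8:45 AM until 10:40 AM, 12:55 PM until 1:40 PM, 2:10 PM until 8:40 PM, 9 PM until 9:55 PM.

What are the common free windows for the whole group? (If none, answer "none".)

Aarav ∩ Omar: 08:50-10:25, 16:30-17:15, 19:00-19:15.
Aarav ∩ Omar ∩ Tomás: 08:50-09:10, 09:15-10:00.
Aarav ∩ Omar ∩ Tomás ∩ Alice: 08:50-09:10, 09:15-10:00.

08:50-09:10, 09:15-10:00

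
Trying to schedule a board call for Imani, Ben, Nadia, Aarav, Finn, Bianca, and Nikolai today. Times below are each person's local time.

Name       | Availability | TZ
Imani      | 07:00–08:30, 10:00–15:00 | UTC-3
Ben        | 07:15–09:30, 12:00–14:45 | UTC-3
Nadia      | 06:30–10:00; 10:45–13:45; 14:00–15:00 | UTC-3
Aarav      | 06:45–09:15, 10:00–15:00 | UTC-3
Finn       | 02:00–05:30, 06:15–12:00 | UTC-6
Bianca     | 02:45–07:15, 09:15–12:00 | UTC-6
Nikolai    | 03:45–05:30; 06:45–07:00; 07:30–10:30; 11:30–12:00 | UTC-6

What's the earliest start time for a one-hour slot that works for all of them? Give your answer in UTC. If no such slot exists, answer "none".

10:15

Imani in UTC: 10:00-11:30, 13:00-18:00 (add 3h to convert from UTC-3).
Ben in UTC: 10:15-12:30, 15:00-17:45 (add 3h to convert from UTC-3).
Nadia in UTC: 09:30-13:00, 13:45-16:45, 17:00-18:00 (add 3h to convert from UTC-3).
Aarav in UTC: 09:45-12:15, 13:00-18:00 (add 3h to convert from UTC-3).
Finn in UTC: 08:00-11:30, 12:15-18:00 (add 6h to convert from UTC-6).
Bianca in UTC: 08:45-13:15, 15:15-18:00 (add 6h to convert from UTC-6).
Nikolai in UTC: 09:45-11:30, 12:45-13:00, 13:30-16:30, 17:30-18:00 (add 6h to convert from UTC-6).
Imani ∩ Ben: 10:15-11:30, 15:00-17:45.
Imani ∩ Ben ∩ Nadia: 10:15-11:30, 15:00-16:45, 17:00-17:45.
Imani ∩ Ben ∩ Nadia ∩ Aarav: 10:15-11:30, 15:00-16:45, 17:00-17:45.
Imani ∩ Ben ∩ Nadia ∩ Aarav ∩ Finn: 10:15-11:30, 15:00-16:45, 17:00-17:45.
Imani ∩ Ben ∩ Nadia ∩ Aarav ∩ Finn ∩ Bianca: 10:15-11:30, 15:15-16:45, 17:00-17:45.
Imani ∩ Ben ∩ Nadia ∩ Aarav ∩ Finn ∩ Bianca ∩ Nikolai: 10:15-11:30, 15:15-16:30, 17:30-17:45.
The first common window of at least 60 minutes is 10:15-11:30, so the earliest start is 10:15.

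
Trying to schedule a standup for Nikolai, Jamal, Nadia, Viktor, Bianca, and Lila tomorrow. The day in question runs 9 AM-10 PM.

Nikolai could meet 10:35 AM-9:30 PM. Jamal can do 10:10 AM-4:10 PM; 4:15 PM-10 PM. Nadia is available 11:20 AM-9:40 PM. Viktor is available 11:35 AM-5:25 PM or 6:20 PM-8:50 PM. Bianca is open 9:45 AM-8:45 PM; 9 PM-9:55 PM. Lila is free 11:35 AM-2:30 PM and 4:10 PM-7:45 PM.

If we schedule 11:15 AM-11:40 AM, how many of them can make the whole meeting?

Nikolai, Jamal, and Bianca can make the full 11:15-11:40 slot — that's 3.

3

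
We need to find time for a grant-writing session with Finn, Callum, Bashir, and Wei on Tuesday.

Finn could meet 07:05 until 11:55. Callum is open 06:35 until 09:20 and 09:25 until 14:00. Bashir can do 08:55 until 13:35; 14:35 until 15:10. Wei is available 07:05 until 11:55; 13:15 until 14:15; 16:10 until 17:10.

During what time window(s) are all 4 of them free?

08:55-09:20, 09:25-11:55

Finn ∩ Callum: 07:05-09:20, 09:25-11:55.
Finn ∩ Callum ∩ Bashir: 08:55-09:20, 09:25-11:55.
Finn ∩ Callum ∩ Bashir ∩ Wei: 08:55-09:20, 09:25-11:55.
So the common availability across everyone is 08:55-09:20, 09:25-11:55.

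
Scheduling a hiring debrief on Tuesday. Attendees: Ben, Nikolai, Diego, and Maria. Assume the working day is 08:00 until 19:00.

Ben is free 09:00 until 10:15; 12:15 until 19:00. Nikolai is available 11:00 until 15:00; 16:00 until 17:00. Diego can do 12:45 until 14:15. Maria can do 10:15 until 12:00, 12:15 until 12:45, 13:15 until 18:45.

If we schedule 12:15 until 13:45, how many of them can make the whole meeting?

Ben and Nikolai can make the full 12:15-13:45 slot — that's 2.

2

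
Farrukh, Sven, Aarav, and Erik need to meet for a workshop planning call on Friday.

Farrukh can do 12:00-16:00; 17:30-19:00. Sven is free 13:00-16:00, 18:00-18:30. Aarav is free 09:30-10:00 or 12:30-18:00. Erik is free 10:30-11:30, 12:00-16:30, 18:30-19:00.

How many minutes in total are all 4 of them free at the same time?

180

Farrukh ∩ Sven: 13:00-16:00, 18:00-18:30.
Farrukh ∩ Sven ∩ Aarav: 13:00-16:00.
Farrukh ∩ Sven ∩ Aarav ∩ Erik: 13:00-16:00.
So the common availability across everyone is 13:00-16:00.
That's a single block of 180 minutes.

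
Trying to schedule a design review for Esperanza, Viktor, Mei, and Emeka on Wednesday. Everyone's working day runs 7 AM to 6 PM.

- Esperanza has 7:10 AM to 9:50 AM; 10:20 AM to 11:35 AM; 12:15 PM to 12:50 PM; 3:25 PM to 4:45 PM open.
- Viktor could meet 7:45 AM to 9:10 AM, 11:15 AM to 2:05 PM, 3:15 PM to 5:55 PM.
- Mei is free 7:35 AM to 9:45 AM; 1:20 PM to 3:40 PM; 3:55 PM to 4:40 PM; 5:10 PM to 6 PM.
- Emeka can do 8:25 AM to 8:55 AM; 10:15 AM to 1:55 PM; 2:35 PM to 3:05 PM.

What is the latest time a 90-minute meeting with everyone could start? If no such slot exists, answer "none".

Esperanza ∩ Viktor: 07:45-09:10, 11:15-11:35, 12:15-12:50, 15:25-16:45.
Esperanza ∩ Viktor ∩ Mei: 07:45-09:10, 15:25-15:40, 15:55-16:40.
Esperanza ∩ Viktor ∩ Mei ∩ Emeka: 08:25-08:55.
No common window is at least 90 minutes long.

none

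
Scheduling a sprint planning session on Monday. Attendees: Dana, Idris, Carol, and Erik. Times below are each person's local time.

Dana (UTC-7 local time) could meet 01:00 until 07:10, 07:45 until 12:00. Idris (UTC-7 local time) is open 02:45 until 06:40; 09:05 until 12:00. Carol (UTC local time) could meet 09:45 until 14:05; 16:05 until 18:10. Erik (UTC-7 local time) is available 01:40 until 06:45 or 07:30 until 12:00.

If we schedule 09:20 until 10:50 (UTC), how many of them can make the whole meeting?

Dana in UTC: 08:00-14:10, 14:45-19:00 (add 7h to convert from UTC-7).
Idris in UTC: 09:45-13:40, 16:05-19:00 (add 7h to convert from UTC-7).
Carol in UTC: 09:45-14:05, 16:05-18:10.
Erik in UTC: 08:40-13:45, 14:30-19:00 (add 7h to convert from UTC-7).
Dana and Erik can make the full 09:20-10:50 slot — that's 2.

2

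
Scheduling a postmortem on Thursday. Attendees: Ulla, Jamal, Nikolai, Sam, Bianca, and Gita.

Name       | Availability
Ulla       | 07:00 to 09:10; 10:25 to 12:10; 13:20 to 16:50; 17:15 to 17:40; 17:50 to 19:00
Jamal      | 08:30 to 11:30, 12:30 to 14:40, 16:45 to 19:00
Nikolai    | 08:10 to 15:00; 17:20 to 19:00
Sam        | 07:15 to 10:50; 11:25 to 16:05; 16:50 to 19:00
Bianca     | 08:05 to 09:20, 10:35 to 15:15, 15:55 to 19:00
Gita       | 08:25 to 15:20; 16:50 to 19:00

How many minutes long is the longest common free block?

80

Ulla ∩ Jamal: 08:30-09:10, 10:25-11:30, 13:20-14:40, 16:45-16:50, 17:15-17:40, 17:50-19:00.
Ulla ∩ Jamal ∩ Nikolai: 08:30-09:10, 10:25-11:30, 13:20-14:40, 17:20-17:40, 17:50-19:00.
Ulla ∩ Jamal ∩ Nikolai ∩ Sam: 08:30-09:10, 10:25-10:50, 11:25-11:30, 13:20-14:40, 17:20-17:40, 17:50-19:00.
Ulla ∩ Jamal ∩ Nikolai ∩ Sam ∩ Bianca: 08:30-09:10, 10:35-10:50, 11:25-11:30, 13:20-14:40, 17:20-17:40, 17:50-19:00.
Ulla ∩ Jamal ∩ Nikolai ∩ Sam ∩ Bianca ∩ Gita: 08:30-09:10, 10:35-10:50, 11:25-11:30, 13:20-14:40, 17:20-17:40, 17:50-19:00.
So the common availability across everyone is 08:30-09:10, 10:35-10:50, 11:25-11:30, 13:20-14:40, 17:20-17:40, 17:50-19:00.
The longest is 13:20-14:40 at 80 minutes.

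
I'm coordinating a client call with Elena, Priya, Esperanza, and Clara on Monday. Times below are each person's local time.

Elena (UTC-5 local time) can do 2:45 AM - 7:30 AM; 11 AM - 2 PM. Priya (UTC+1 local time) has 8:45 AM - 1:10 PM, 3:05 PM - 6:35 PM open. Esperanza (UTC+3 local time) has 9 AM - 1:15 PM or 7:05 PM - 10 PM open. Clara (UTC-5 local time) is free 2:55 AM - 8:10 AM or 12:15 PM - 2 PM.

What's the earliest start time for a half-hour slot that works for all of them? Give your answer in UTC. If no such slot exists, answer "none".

07:55

Elena in UTC: 07:45-12:30, 16:00-19:00 (add 5h to convert from UTC-5).
Priya in UTC: 07:45-12:10, 14:05-17:35 (subtract 1h to convert from UTC+1).
Esperanza in UTC: 06:00-10:15, 16:05-19:00 (subtract 3h to convert from UTC+3).
Clara in UTC: 07:55-13:10, 17:15-19:00 (add 5h to convert from UTC-5).
Elena ∩ Priya: 07:45-12:10, 16:00-17:35.
Elena ∩ Priya ∩ Esperanza: 07:45-10:15, 16:05-17:35.
Elena ∩ Priya ∩ Esperanza ∩ Clara: 07:55-10:15, 17:15-17:35.
The first common window of at least 30 minutes is 07:55-10:15, so the earliest start is 07:55.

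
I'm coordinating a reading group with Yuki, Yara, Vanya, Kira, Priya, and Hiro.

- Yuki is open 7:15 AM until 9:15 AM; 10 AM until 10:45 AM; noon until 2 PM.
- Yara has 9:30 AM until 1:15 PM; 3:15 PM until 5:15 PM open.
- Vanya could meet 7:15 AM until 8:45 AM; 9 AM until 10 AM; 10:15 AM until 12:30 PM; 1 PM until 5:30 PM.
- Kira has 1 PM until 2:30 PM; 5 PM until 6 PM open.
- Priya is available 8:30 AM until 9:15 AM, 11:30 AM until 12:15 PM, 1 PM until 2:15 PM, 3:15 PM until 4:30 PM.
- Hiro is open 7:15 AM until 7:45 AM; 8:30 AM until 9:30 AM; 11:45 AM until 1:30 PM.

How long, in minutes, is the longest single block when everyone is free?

15

Yuki ∩ Yara: 10:00-10:45, 12:00-13:15.
Yuki ∩ Yara ∩ Vanya: 10:15-10:45, 12:00-12:30, 13:00-13:15.
Yuki ∩ Yara ∩ Vanya ∩ Kira: 13:00-13:15.
Yuki ∩ Yara ∩ Vanya ∩ Kira ∩ Priya: 13:00-13:15.
Yuki ∩ Yara ∩ Vanya ∩ Kira ∩ Priya ∩ Hiro: 13:00-13:15.
The longest is 13:00-13:15 at 15 minutes.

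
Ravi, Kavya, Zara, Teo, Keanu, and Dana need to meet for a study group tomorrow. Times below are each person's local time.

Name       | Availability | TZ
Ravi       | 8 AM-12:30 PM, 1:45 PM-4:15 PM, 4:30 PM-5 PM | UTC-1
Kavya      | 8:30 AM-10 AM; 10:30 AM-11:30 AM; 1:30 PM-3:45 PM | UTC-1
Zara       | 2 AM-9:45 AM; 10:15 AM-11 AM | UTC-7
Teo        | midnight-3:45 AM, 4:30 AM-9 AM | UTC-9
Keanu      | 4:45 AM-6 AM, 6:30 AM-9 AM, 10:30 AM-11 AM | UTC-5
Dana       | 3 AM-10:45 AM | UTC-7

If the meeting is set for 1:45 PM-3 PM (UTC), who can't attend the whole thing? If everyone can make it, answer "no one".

Ravi in UTC: 09:00-13:30, 14:45-17:15, 17:30-18:00 (add 1h to convert from UTC-1).
Kavya in UTC: 09:30-11:00, 11:30-12:30, 14:30-16:45 (add 1h to convert from UTC-1).
Zara in UTC: 09:00-16:45, 17:15-18:00 (add 7h to convert from UTC-7).
Teo in UTC: 09:00-12:45, 13:30-18:00 (add 9h to convert from UTC-9).
Keanu in UTC: 09:45-11:00, 11:30-14:00, 15:30-16:00 (add 5h to convert from UTC-5).
Dana in UTC: 10:00-17:45 (add 7h to convert from UTC-7).
Ravi: not fully free for 13:45-15:00. Kavya: not fully free for 13:45-15:00. Zara: free for 13:45-15:00. Teo: free for 13:45-15:00. Keanu: not fully free for 13:45-15:00. Dana: free for 13:45-15:00.

Kavya, Keanu, Ravi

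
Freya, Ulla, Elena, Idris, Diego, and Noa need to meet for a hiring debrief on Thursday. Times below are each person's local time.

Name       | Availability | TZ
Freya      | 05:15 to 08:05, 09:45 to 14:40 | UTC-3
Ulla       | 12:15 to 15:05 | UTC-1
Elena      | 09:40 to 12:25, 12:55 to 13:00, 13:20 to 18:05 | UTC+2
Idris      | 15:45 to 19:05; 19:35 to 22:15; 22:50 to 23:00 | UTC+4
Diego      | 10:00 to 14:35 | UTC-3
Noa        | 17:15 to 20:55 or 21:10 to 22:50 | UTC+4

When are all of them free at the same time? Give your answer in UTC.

13:15-15:05, 15:35-16:05

Freya in UTC: 08:15-11:05, 12:45-17:40 (add 3h to convert from UTC-3).
Ulla in UTC: 13:15-16:05 (add 1h to convert from UTC-1).
Elena in UTC: 07:40-10:25, 10:55-11:00, 11:20-16:05 (subtract 2h to convert from UTC+2).
Idris in UTC: 11:45-15:05, 15:35-18:15, 18:50-19:00 (subtract 4h to convert from UTC+4).
Diego in UTC: 13:00-17:35 (add 3h to convert from UTC-3).
Noa in UTC: 13:15-16:55, 17:10-18:50 (subtract 4h to convert from UTC+4).
Freya ∩ Ulla: 13:15-16:05.
Freya ∩ Ulla ∩ Elena: 13:15-16:05.
Freya ∩ Ulla ∩ Elena ∩ Idris: 13:15-15:05, 15:35-16:05.
Freya ∩ Ulla ∩ Elena ∩ Idris ∩ Diego: 13:15-15:05, 15:35-16:05.
Freya ∩ Ulla ∩ Elena ∩ Idris ∩ Diego ∩ Noa: 13:15-15:05, 15:35-16:05.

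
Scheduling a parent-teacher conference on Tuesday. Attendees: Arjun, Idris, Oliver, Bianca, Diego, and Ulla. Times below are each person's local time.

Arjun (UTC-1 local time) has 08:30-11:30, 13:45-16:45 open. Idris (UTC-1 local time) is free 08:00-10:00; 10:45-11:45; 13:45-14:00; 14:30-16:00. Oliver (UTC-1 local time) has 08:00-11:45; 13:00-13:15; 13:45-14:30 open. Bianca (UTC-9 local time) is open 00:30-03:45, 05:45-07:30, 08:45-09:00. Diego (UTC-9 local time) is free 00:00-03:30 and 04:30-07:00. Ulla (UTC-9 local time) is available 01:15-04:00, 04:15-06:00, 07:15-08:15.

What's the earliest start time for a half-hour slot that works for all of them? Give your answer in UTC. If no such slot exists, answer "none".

Arjun in UTC: 09:30-12:30, 14:45-17:45 (add 1h to convert from UTC-1).
Idris in UTC: 09:00-11:00, 11:45-12:45, 14:45-15:00, 15:30-17:00 (add 1h to convert from UTC-1).
Oliver in UTC: 09:00-12:45, 14:00-14:15, 14:45-15:30 (add 1h to convert from UTC-1).
Bianca in UTC: 09:30-12:45, 14:45-16:30, 17:45-18:00 (add 9h to convert from UTC-9).
Diego in UTC: 09:00-12:30, 13:30-16:00 (add 9h to convert from UTC-9).
Ulla in UTC: 10:15-13:00, 13:15-15:00, 16:15-17:15 (add 9h to convert from UTC-9).
Arjun ∩ Idris: 09:30-11:00, 11:45-12:30, 14:45-15:00, 15:30-17:00.
Arjun ∩ Idris ∩ Oliver: 09:30-11:00, 11:45-12:30, 14:45-15:00.
Arjun ∩ Idris ∩ Oliver ∩ Bianca: 09:30-11:00, 11:45-12:30, 14:45-15:00.
Arjun ∩ Idris ∩ Oliver ∩ Bianca ∩ Diego: 09:30-11:00, 11:45-12:30, 14:45-15:00.
Arjun ∩ Idris ∩ Oliver ∩ Bianca ∩ Diego ∩ Ulla: 10:15-11:00, 11:45-12:30, 14:45-15:00.
The first common window of at least 30 minutes is 10:15-11:00, so the earliest start is 10:15.

10:15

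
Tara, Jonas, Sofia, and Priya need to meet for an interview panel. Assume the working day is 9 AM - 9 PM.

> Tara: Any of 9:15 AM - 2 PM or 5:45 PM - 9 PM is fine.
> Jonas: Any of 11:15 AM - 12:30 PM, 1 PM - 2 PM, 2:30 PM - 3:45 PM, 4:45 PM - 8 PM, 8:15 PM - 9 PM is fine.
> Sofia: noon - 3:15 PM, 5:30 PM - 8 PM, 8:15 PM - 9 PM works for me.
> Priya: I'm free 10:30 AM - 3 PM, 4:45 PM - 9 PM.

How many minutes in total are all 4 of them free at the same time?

270

Tara ∩ Jonas: 11:15-12:30, 13:00-14:00, 17:45-20:00, 20:15-21:00.
Tara ∩ Jonas ∩ Sofia: 12:00-12:30, 13:00-14:00, 17:45-20:00, 20:15-21:00.
Tara ∩ Jonas ∩ Sofia ∩ Priya: 12:00-12:30, 13:00-14:00, 17:45-20:00, 20:15-21:00.
Summing the common windows: 30 + 60 + 135 + 45 = 270 minutes.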